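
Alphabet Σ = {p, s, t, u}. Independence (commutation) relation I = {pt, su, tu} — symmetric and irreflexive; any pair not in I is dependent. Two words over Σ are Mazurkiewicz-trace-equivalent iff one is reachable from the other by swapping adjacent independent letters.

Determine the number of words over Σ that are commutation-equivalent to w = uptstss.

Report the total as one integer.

drop 0:u onto floor
drop 1:p onto {0:u}
drop 2:t onto floor
drop 3:s onto {1:p, 2:t}
drop 4:t onto {3:s}
drop 5:s onto {4:t}
drop 6:s onto {5:s}
ground layer = {0:u, 2:t}
drop-orders for the pieces not yet dropped (sum over which currently-grounded one goes next):
  1 to go: {6} 1
  2 to go: {5,6} 1
  3 to go: {4,5,6} 1
  4 to go: {3,4,5,6} 1
  5 to go: {1,3,4,5,6} 1  {2,3,4,5,6} 1
  if 0:u drops first: 2 orders
  if 2:t drops first: 1 orders
heap linearizations: 3

3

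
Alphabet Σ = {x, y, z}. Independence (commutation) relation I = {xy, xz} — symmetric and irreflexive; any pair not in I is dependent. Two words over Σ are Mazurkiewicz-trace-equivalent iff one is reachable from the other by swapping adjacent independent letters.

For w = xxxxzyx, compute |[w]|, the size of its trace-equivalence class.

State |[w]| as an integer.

piece 0:x — minimal
piece 1:x rests on {0:x}
piece 2:x rests on {1:x}
piece 3:x rests on {2:x}
piece 4:z — minimal
piece 5:y rests on {4:z}
piece 6:x rests on {3:x}
minimal pieces: {0:x, 4:z}
ways to finish when only these pieces remain (= sum over removing one remaining piece with nothing left below it):
  1 left: {5}→1  {6}→1
  2 left: {3,6}→1  {4,5}→1  {5,6}→2
  3 left: {2,3,6}→1  {3,5,6}→3  {4,5,6}→3
  4 left: {1,2,3,6}→1  {2,3,5,6}→4  {3,4,5,6}→6
  5 left: {0,1,2,3,6}→1  {1,2,3,5,6}→5  {2,3,4,5,6}→10
  placing 0:x first → 15 extensions
  placing 4:z first → 6 extensions
total linear extensions = 21

21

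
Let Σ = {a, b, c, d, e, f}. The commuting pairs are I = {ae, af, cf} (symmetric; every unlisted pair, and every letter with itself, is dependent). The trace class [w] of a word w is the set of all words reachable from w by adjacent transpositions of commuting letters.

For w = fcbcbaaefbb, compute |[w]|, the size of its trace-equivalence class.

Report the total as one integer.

#0=f has no predecessor
#1=c has no predecessor
#2=b depends on [0:f, 1:c]
#3=c depends on [2:b]
#4=b depends on [3:c]
#5=a depends on [4:b]
#6=a depends on [5:a]
#7=e depends on [4:b]
#8=f depends on [7:e]
#9=b depends on [6:a, 8:f]
#10=b depends on [9:b]
sources: [0:f, 1:c]
N(rest) = Σ N(rest − s) over sources s of rest; N(one piece) = 1:
  size 1 → [10]=1
  size 2 → [9,10]=1
  size 3 → [6,9,10]=1  [8,9,10]=1
  size 4 → [5,6,9,10]=1  [6,8,9,10]=2  [7,8,9,10]=1
  size 5 → [5,6,8,9,10]=3  [6,7,8,9,10]=3
  size 6 → [5,6,7,8,9,10]=6
  size 7 → [4,5,6,7,8,9,10]=6
  size 8 → [3,4,5,6,7,8,9,10]=6
  size 9 → [2,3,4,5,6,7,8,9,10]=6
  first=0(f) contributes 6
  first=1(c) contributes 6
|[w]| = 12

12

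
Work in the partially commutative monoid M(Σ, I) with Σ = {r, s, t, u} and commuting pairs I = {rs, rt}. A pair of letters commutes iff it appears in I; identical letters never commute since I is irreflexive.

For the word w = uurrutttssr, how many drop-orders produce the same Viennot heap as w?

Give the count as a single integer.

6

#0=u has no predecessor
#1=u depends on [0:u]
#2=r depends on [1:u]
#3=r depends on [2:r]
#4=u depends on [3:r]
#5=t depends on [4:u]
#6=t depends on [5:t]
#7=t depends on [6:t]
#8=s depends on [7:t]
#9=s depends on [8:s]
#10=r depends on [4:u]
sources: [0:u]
N(rest) = Σ N(rest − s) over sources s of rest; N(one piece) = 1:
  size 1 → [9]=1  [10]=1
  size 2 → [8,9]=1  [9,10]=2
  size 3 → [7,8,9]=1  [8,9,10]=3
  size 4 → [6,7,8,9]=1  [7,8,9,10]=4
  size 5 → [5,6,7,8,9]=1  [6,7,8,9,10]=5
  size 6 → [5,6,7,8,9,10]=6
  size 7 → [4,5,6,7,8,9,10]=6
  size 8 → [3,4,5,6,7,8,9,10]=6
  size 9 → [2,3,4,5,6,7,8,9,10]=6
  first=0(u) contributes 6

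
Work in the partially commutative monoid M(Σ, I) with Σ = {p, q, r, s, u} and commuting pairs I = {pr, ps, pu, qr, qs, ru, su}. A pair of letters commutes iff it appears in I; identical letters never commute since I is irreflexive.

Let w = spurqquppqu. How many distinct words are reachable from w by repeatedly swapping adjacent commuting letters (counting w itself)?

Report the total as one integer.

#0=s has no predecessor
#1=p has no predecessor
#2=u has no predecessor
#3=r depends on [0:s]
#4=q depends on [1:p, 2:u]
#5=q depends on [4:q]
#6=u depends on [5:q]
#7=p depends on [5:q]
#8=p depends on [7:p]
#9=q depends on [6:u, 8:p]
#10=u depends on [9:q]
sources: [0:s, 1:p, 2:u]
N(rest) = Σ N(rest − s) over sources s of rest; N(one piece) = 1:
  size 1 → [3]=1  [10]=1
  size 2 → [0,3]=1  [3,10]=2  [9,10]=1
  size 3 → [0,3,10]=3  [3,9,10]=3  [6,9,10]=1  [8,9,10]=1
  size 4 → [0,3,9,10]=6  [3,6,9,10]=4  [3,8,9,10]=4  [6,8,9,10]=2  [7,8,9,10]=1
  size 5 → [0,3,6,9,10]=10  [0,3,8,9,10]=10  [3,6,8,9,10]=10  [3,7,8,9,10]=5  [6,7,8,9,10]=3
  size 6 → [0,3,6,8,9,10]=30  [0,3,7,8,9,10]=15  [3,6,7,8,9,10]=18  [5,6,7,8,9,10]=3
  size 7 → [0,3,6,7,8,9,10]=63  [3,5,6,7,8,9,10]=21  [4,5,6,7,8,9,10]=3
  size 8 → [0,3,5,6,7,8,9,10]=84  [1,4,5,6,7,8,9,10]=3  [2,4,5,6,7,8,9,10]=3  [3,4,5,6,7,8,9,10]=24
  size 9 → [0,3,4,5,6,7,8,9,10]=108  [1,2,4,5,6,7,8,9,10]=6  [1,3,4,5,6,7,8,9,10]=27  [2,3,4,5,6,7,8,9,10]=27
  first=0(s) contributes 60
  first=1(p) contributes 135
  first=2(u) contributes 135
|[w]| = 330

330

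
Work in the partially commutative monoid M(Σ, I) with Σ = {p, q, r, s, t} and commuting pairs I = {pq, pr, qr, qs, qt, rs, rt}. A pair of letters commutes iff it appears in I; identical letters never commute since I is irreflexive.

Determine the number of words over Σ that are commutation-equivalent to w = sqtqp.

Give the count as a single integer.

10

#0=s has no predecessor
#1=q has no predecessor
#2=t depends on [0:s]
#3=q depends on [1:q]
#4=p depends on [2:t]
sources: [0:s, 1:q]
N(rest) = Σ N(rest − s) over sources s of rest; N(one piece) = 1:
  size 1 → [3]=1  [4]=1
  size 2 → [1,3]=1  [2,4]=1  [3,4]=2
  size 3 → [0,2,4]=1  [1,3,4]=3  [2,3,4]=3
  first=0(s) contributes 6
  first=1(q) contributes 4
|[w]| = 10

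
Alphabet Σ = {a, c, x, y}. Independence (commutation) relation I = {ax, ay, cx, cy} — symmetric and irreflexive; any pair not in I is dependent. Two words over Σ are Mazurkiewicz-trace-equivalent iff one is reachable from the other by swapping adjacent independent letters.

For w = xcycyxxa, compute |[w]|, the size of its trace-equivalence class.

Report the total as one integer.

56

0(x) covers ∅
1(c) covers ∅
2(y) covers 0:x
3(c) covers 1:c
4(y) covers 2:y
5(x) covers 4:y
6(x) covers 5:x
7(a) covers 3:c
floor of heap: 0:x, 1:c
completions by unplaced set U, small U first (add the entries for U minus each lowest piece of U):
  |U|=1: {6}:1  {7}:1
  |U|=2: {3,7}:1  {5,6}:1  {6,7}:2
  |U|=3: {1,3,7}:1  {3,6,7}:3  {4,5,6}:1  {5,6,7}:3
  |U|=4: {1,3,6,7}:4  {2,4,5,6}:1  {3,5,6,7}:6  {4,5,6,7}:4
  |U|=5: {0,2,4,5,6}:1  {1,3,5,6,7}:10  {2,4,5,6,7}:5  {3,4,5,6,7}:10
  |U|=6: {0,2,4,5,6,7}:6  {1,3,4,5,6,7}:20  {2,3,4,5,6,7}:15
  start at 0(x): 35
  start at 1(c): 21
sum over floor = 56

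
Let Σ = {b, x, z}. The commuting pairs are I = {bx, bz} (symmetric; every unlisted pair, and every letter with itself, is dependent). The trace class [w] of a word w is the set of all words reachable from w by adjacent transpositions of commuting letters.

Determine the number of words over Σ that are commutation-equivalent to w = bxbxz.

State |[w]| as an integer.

10

drop 0:b onto floor
drop 1:x onto floor
drop 2:b onto {0:b}
drop 3:x onto {1:x}
drop 4:z onto {3:x}
ground layer = {0:b, 1:x}
drop-orders for the pieces not yet dropped (sum over which currently-grounded one goes next):
  1 to go: {2} 1  {4} 1
  2 to go: {0,2} 1  {2,4} 2  {3,4} 1
  3 to go: {0,2,4} 3  {1,3,4} 1  {2,3,4} 3
  if 0:b drops first: 4 orders
  if 1:x drops first: 6 orders
heap linearizations: 10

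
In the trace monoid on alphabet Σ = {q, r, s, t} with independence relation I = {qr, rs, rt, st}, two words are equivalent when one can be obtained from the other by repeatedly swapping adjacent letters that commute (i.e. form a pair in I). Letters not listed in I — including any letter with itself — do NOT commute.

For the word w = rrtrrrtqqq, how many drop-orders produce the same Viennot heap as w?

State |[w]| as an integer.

drop 0:r onto floor
drop 1:r onto {0:r}
drop 2:t onto floor
drop 3:r onto {1:r}
drop 4:r onto {3:r}
drop 5:r onto {4:r}
drop 6:t onto {2:t}
drop 7:q onto {6:t}
drop 8:q onto {7:q}
drop 9:q onto {8:q}
ground layer = {0:r, 2:t}
drop-orders for the pieces not yet dropped (sum over which currently-grounded one goes next):
  1 to go: {5} 1  {9} 1
  2 to go: {4,5} 1  {5,9} 2  {8,9} 1
  3 to go: {3,4,5} 1  {4,5,9} 3  {5,8,9} 3  {7,8,9} 1
  4 to go: {1,3,4,5} 1  {3,4,5,9} 4  {4,5,8,9} 6  {5,7,8,9} 4  {6,7,8,9} 1
  5 to go: {0,1,3,4,5} 1  {1,3,4,5,9} 5  {2,6,7,8,9} 1  {3,4,5,8,9} 10  {4,5,7,8,9} 10  {5,6,7,8,9} 5
  6 to go: {0,1,3,4,5,9} 6  {1,3,4,5,8,9} 15  {2,5,6,7,8,9} 6  {3,4,5,7,8,9} 20  {4,5,6,7,8,9} 15
  7 to go: {0,1,3,4,5,8,9} 21  {1,3,4,5,7,8,9} 35  {2,4,5,6,7,8,9} 21  {3,4,5,6,7,8,9} 35
  8 to go: {0,1,3,4,5,7,8,9} 56  {1,3,4,5,6,7,8,9} 70  {2,3,4,5,6,7,8,9} 56
  if 0:r drops first: 126 orders
  if 2:t drops first: 126 orders
heap linearizations: 252

252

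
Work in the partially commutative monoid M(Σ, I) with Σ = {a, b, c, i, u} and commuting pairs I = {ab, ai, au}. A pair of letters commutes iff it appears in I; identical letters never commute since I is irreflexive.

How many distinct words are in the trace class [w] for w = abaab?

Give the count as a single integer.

10

drop 0:a onto floor
drop 1:b onto floor
drop 2:a onto {0:a}
drop 3:a onto {2:a}
drop 4:b onto {1:b}
ground layer = {0:a, 1:b}
drop-orders for the pieces not yet dropped (sum over which currently-grounded one goes next):
  1 to go: {3} 1  {4} 1
  2 to go: {1,4} 1  {2,3} 1  {3,4} 2
  3 to go: {0,2,3} 1  {1,3,4} 3  {2,3,4} 3
  if 0:a drops first: 6 orders
  if 1:b drops first: 4 orders
heap linearizations: 10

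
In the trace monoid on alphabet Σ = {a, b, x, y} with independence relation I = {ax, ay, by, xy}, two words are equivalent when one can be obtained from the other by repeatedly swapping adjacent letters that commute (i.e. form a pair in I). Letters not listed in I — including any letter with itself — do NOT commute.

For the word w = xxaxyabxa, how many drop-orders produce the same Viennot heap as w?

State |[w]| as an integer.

180

#0=x has no predecessor
#1=x depends on [0:x]
#2=a has no predecessor
#3=x depends on [1:x]
#4=y has no predecessor
#5=a depends on [2:a]
#6=b depends on [3:x, 5:a]
#7=x depends on [6:b]
#8=a depends on [6:b]
sources: [0:x, 2:a, 4:y]
N(rest) = Σ N(rest − s) over sources s of rest; N(one piece) = 1:
  size 1 → [4]=1  [7]=1  [8]=1
  size 2 → [4,7]=2  [4,8]=2  [7,8]=2
  size 3 → [4,7,8]=6  [6,7,8]=2
  size 4 → [3,6,7,8]=2  [4,6,7,8]=8  [5,6,7,8]=2
  size 5 → [1,3,6,7,8]=2  [2,5,6,7,8]=2  [3,4,6,7,8]=10  [3,5,6,7,8]=4  [4,5,6,7,8]=10
  size 6 → [0,1,3,6,7,8]=2  [1,3,4,6,7,8]=12  [1,3,5,6,7,8]=6  [2,3,5,6,7,8]=6  [2,4,5,6,7,8]=12  [3,4,5,6,7,8]=24
  size 7 → [0,1,3,4,6,7,8]=14  [0,1,3,5,6,7,8]=8  [1,2,3,5,6,7,8]=12  [1,3,4,5,6,7,8]=42  [2,3,4,5,6,7,8]=42
  first=0(x) contributes 96
  first=2(a) contributes 64
  first=4(y) contributes 20
|[w]| = 180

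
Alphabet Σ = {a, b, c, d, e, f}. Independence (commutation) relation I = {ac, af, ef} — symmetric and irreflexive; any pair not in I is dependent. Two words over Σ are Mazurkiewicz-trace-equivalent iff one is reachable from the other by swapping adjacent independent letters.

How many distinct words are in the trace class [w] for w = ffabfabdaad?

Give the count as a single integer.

6

0(f) covers ∅
1(f) covers 0:f
2(a) covers ∅
3(b) covers 1:f, 2:a
4(f) covers 3:b
5(a) covers 3:b
6(b) covers 4:f, 5:a
7(d) covers 6:b
8(a) covers 7:d
9(a) covers 8:a
10(d) covers 9:a
floor of heap: 0:f, 2:a
completions by unplaced set U, small U first (add the entries for U minus each lowest piece of U):
  |U|=1: {10}:1
  |U|=2: {9,10}:1
  |U|=3: {8,9,10}:1
  |U|=4: {7,8,9,10}:1
  |U|=5: {6,7,8,9,10}:1
  |U|=6: {4,6,7,8,9,10}:1  {5,6,7,8,9,10}:1
  |U|=7: {4,5,6,7,8,9,10}:2
  |U|=8: {3,4,5,6,7,8,9,10}:2
  |U|=9: {1,3,4,5,6,7,8,9,10}:2  {2,3,4,5,6,7,8,9,10}:2
  start at 0(f): 4
  start at 2(a): 2
sum over floor = 6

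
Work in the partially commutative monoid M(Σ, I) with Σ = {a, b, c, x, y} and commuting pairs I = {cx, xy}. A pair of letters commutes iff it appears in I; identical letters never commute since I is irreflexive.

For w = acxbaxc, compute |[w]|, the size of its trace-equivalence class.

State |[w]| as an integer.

4

piece 0:a — minimal
piece 1:c rests on {0:a}
piece 2:x rests on {0:a}
piece 3:b rests on {1:c, 2:x}
piece 4:a rests on {3:b}
piece 5:x rests on {4:a}
piece 6:c rests on {4:a}
minimal pieces: {0:a}
ways to finish when only these pieces remain (= sum over removing one remaining piece with nothing left below it):
  1 left: {5}→1  {6}→1
  2 left: {5,6}→2
  3 left: {4,5,6}→2
  4 left: {3,4,5,6}→2
  5 left: {1,3,4,5,6}→2  {2,3,4,5,6}→2
  placing 0:a first → 4 extensions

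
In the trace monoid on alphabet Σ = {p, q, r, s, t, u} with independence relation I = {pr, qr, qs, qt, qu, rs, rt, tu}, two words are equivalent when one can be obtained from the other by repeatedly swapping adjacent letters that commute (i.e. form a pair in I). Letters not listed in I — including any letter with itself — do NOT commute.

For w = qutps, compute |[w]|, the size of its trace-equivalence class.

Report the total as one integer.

6

0(q) covers ∅
1(u) covers ∅
2(t) covers ∅
3(p) covers 0:q, 1:u, 2:t
4(s) covers 3:p
floor of heap: 0:q, 1:u, 2:t
completions by unplaced set U, small U first (add the entries for U minus each lowest piece of U):
  |U|=1: {4}:1
  |U|=2: {3,4}:1
  |U|=3: {0,3,4}:1  {1,3,4}:1  {2,3,4}:1
  start at 0(q): 2
  start at 1(u): 2
  start at 2(t): 2
sum over floor = 6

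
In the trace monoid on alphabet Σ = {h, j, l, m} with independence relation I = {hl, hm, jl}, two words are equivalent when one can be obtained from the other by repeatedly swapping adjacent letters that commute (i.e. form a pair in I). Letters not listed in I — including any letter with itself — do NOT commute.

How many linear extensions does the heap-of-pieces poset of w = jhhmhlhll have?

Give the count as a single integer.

70

drop 0:j onto floor
drop 1:h onto {0:j}
drop 2:h onto {1:h}
drop 3:m onto {0:j}
drop 4:h onto {2:h}
drop 5:l onto {3:m}
drop 6:h onto {4:h}
drop 7:l onto {5:l}
drop 8:l onto {7:l}
ground layer = {0:j}
drop-orders for the pieces not yet dropped (sum over which currently-grounded one goes next):
  1 to go: {6} 1  {8} 1
  2 to go: {4,6} 1  {6,8} 2  {7,8} 1
  3 to go: {2,4,6} 1  {4,6,8} 3  {5,7,8} 1  {6,7,8} 3
  4 to go: {1,2,4,6} 1  {2,4,6,8} 4  {3,5,7,8} 1  {4,6,7,8} 6  {5,6,7,8} 4
  5 to go: {1,2,4,6,8} 5  {2,4,6,7,8} 10  {3,5,6,7,8} 5  {4,5,6,7,8} 10
  6 to go: {1,2,4,6,7,8} 15  {2,4,5,6,7,8} 20  {3,4,5,6,7,8} 15
  7 to go: {1,2,4,5,6,7,8} 35  {2,3,4,5,6,7,8} 35
  if 0:j drops first: 70 orders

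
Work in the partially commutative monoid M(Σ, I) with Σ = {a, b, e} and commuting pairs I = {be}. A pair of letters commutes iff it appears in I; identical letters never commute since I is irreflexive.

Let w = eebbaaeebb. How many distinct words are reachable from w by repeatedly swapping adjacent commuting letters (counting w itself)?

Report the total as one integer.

drop 0:e onto floor
drop 1:e onto {0:e}
drop 2:b onto floor
drop 3:b onto {2:b}
drop 4:a onto {1:e, 3:b}
drop 5:a onto {4:a}
drop 6:e onto {5:a}
drop 7:e onto {6:e}
drop 8:b onto {5:a}
drop 9:b onto {8:b}
ground layer = {0:e, 2:b}
drop-orders for the pieces not yet dropped (sum over which currently-grounded one goes next):
  1 to go: {7} 1  {9} 1
  2 to go: {6,7} 1  {7,9} 2  {8,9} 1
  3 to go: {6,7,9} 3  {7,8,9} 3
  4 to go: {6,7,8,9} 6
  5 to go: {5,6,7,8,9} 6
  6 to go: {4,5,6,7,8,9} 6
  7 to go: {1,4,5,6,7,8,9} 6  {3,4,5,6,7,8,9} 6
  8 to go: {0,1,4,5,6,7,8,9} 6  {1,3,4,5,6,7,8,9} 12  {2,3,4,5,6,7,8,9} 6
  if 0:e drops first: 18 orders
  if 2:b drops first: 18 orders
heap linearizations: 36

36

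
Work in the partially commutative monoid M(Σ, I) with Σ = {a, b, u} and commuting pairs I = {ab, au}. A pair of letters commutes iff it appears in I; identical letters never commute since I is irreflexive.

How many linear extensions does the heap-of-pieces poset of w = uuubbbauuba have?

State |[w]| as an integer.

55

piece 0:u — minimal
piece 1:u rests on {0:u}
piece 2:u rests on {1:u}
piece 3:b rests on {2:u}
piece 4:b rests on {3:b}
piece 5:b rests on {4:b}
piece 6:a — minimal
piece 7:u rests on {5:b}
piece 8:u rests on {7:u}
piece 9:b rests on {8:u}
piece 10:a rests on {6:a}
minimal pieces: {0:u, 6:a}
ways to finish when only these pieces remain (= sum over removing one remaining piece with nothing left below it):
  1 left: {9}→1  {10}→1
  2 left: {6,10}→1  {8,9}→1  {9,10}→2
  3 left: {6,9,10}→3  {7,8,9}→1  {8,9,10}→3
  4 left: {5,7,8,9}→1  {6,8,9,10}→6  {7,8,9,10}→4
  5 left: {4,5,7,8,9}→1  {5,7,8,9,10}→5  {6,7,8,9,10}→10
  6 left: {3,4,5,7,8,9}→1  {4,5,7,8,9,10}→6  {5,6,7,8,9,10}→15
  7 left: {2,3,4,5,7,8,9}→1  {3,4,5,7,8,9,10}→7  {4,5,6,7,8,9,10}→21
  8 left: {1,2,3,4,5,7,8,9}→1  {2,3,4,5,7,8,9,10}→8  {3,4,5,6,7,8,9,10}→28
  9 left: {0,1,2,3,4,5,7,8,9}→1  {1,2,3,4,5,7,8,9,10}→9  {2,3,4,5,6,7,8,9,10}→36
  placing 0:u first → 45 extensions
  placing 6:a first → 10 extensions
total linear extensions = 55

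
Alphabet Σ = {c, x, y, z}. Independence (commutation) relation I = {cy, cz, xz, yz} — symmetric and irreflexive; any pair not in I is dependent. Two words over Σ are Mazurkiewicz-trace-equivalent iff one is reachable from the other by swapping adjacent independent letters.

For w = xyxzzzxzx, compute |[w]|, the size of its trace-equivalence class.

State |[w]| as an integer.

126

0(x) covers ∅
1(y) covers 0:x
2(x) covers 1:y
3(z) covers ∅
4(z) covers 3:z
5(z) covers 4:z
6(x) covers 2:x
7(z) covers 5:z
8(x) covers 6:x
floor of heap: 0:x, 3:z
completions by unplaced set U, small U first (add the entries for U minus each lowest piece of U):
  |U|=1: {7}:1  {8}:1
  |U|=2: {5,7}:1  {6,8}:1  {7,8}:2
  |U|=3: {2,6,8}:1  {4,5,7}:1  {5,7,8}:3  {6,7,8}:3
  |U|=4: {1,2,6,8}:1  {2,6,7,8}:4  {3,4,5,7}:1  {4,5,7,8}:4  {5,6,7,8}:6
  |U|=5: {0,1,2,6,8}:1  {1,2,6,7,8}:5  {2,5,6,7,8}:10  {3,4,5,7,8}:5  {4,5,6,7,8}:10
  |U|=6: {0,1,2,6,7,8}:6  {1,2,5,6,7,8}:15  {2,4,5,6,7,8}:20  {3,4,5,6,7,8}:15
  |U|=7: {0,1,2,5,6,7,8}:21  {1,2,4,5,6,7,8}:35  {2,3,4,5,6,7,8}:35
  start at 0(x): 70
  start at 3(z): 56
sum over floor = 126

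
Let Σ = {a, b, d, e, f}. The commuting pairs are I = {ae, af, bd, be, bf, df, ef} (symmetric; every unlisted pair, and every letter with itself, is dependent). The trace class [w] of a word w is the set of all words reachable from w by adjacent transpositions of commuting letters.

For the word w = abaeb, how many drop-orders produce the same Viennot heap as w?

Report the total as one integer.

0(a) covers ∅
1(b) covers 0:a
2(a) covers 1:b
3(e) covers ∅
4(b) covers 2:a
floor of heap: 0:a, 3:e
completions by unplaced set U, small U first (add the entries for U minus each lowest piece of U):
  |U|=1: {3}:1  {4}:1
  |U|=2: {2,4}:1  {3,4}:2
  |U|=3: {1,2,4}:1  {2,3,4}:3
  start at 0(a): 4
  start at 3(e): 1
sum over floor = 5

5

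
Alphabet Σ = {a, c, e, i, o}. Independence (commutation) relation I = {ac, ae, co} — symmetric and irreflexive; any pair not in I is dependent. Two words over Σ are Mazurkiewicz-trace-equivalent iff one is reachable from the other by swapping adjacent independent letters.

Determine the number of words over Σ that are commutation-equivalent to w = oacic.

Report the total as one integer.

3

0(o) covers ∅
1(a) covers 0:o
2(c) covers ∅
3(i) covers 1:a, 2:c
4(c) covers 3:i
floor of heap: 0:o, 2:c
completions by unplaced set U, small U first (add the entries for U minus each lowest piece of U):
  |U|=1: {4}:1
  |U|=2: {3,4}:1
  |U|=3: {1,3,4}:1  {2,3,4}:1
  start at 0(o): 2
  start at 2(c): 1
sum over floor = 3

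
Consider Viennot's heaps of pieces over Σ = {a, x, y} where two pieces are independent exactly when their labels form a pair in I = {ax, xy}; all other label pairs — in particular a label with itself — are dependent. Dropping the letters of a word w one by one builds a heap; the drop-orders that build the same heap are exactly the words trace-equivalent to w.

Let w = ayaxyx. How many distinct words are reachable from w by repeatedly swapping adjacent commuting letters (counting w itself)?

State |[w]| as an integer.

15

piece 0:a — minimal
piece 1:y rests on {0:a}
piece 2:a rests on {1:y}
piece 3:x — minimal
piece 4:y rests on {2:a}
piece 5:x rests on {3:x}
minimal pieces: {0:a, 3:x}
ways to finish when only these pieces remain (= sum over removing one remaining piece with nothing left below it):
  1 left: {4}→1  {5}→1
  2 left: {2,4}→1  {3,5}→1  {4,5}→2
  3 left: {1,2,4}→1  {2,4,5}→3  {3,4,5}→3
  4 left: {0,1,2,4}→1  {1,2,4,5}→4  {2,3,4,5}→6
  placing 0:a first → 10 extensions
  placing 3:x first → 5 extensions
total linear extensions = 15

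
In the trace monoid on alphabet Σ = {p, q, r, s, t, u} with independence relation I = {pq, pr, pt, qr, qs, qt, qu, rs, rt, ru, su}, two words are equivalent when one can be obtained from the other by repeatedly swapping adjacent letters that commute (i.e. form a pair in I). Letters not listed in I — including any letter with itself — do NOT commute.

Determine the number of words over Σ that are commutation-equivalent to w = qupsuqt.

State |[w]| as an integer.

piece 0:q — minimal
piece 1:u — minimal
piece 2:p rests on {1:u}
piece 3:s rests on {2:p}
piece 4:u rests on {2:p}
piece 5:q rests on {0:q}
piece 6:t rests on {3:s, 4:u}
minimal pieces: {0:q, 1:u}
ways to finish when only these pieces remain (= sum over removing one remaining piece with nothing left below it):
  1 left: {5}→1  {6}→1
  2 left: {0,5}→1  {3,6}→1  {4,6}→1  {5,6}→2
  3 left: {0,5,6}→3  {3,4,6}→2  {3,5,6}→3  {4,5,6}→3
  4 left: {0,3,5,6}→6  {0,4,5,6}→6  {2,3,4,6}→2  {3,4,5,6}→8
  5 left: {0,3,4,5,6}→20  {1,2,3,4,6}→2  {2,3,4,5,6}→10
  placing 0:q first → 12 extensions
  placing 1:u first → 30 extensions
total linear extensions = 42

42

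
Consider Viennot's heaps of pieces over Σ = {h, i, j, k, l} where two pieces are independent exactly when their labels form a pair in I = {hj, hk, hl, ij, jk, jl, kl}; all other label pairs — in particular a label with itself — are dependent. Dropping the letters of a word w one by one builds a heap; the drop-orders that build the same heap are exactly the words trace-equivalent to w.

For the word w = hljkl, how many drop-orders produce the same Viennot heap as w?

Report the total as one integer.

drop 0:h onto floor
drop 1:l onto floor
drop 2:j onto floor
drop 3:k onto floor
drop 4:l onto {1:l}
ground layer = {0:h, 1:l, 2:j, 3:k}
drop-orders for the pieces not yet dropped (sum over which currently-grounded one goes next):
  1 to go: {0} 1  {2} 1  {3} 1  {4} 1
  2 to go: {0,2} 2  {0,3} 2  {0,4} 2  {1,4} 1  {2,3} 2  {2,4} 2  {3,4} 2
  3 to go: {0,1,4} 3  {0,2,3} 6  {0,2,4} 6  {0,3,4} 6  {1,2,4} 3  {1,3,4} 3  {2,3,4} 6
  if 0:h drops first: 12 orders
  if 1:l drops first: 24 orders
  if 2:j drops first: 12 orders
  if 3:k drops first: 12 orders
heap linearizations: 60

60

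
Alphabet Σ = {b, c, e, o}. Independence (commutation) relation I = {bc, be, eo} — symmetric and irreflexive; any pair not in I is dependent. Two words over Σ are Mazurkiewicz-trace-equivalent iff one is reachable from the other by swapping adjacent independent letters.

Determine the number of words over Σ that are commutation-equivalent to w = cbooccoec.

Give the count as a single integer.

4

drop 0:c onto floor
drop 1:b onto floor
drop 2:o onto {0:c, 1:b}
drop 3:o onto {2:o}
drop 4:c onto {3:o}
drop 5:c onto {4:c}
drop 6:o onto {5:c}
drop 7:e onto {5:c}
drop 8:c onto {6:o, 7:e}
ground layer = {0:c, 1:b}
drop-orders for the pieces not yet dropped (sum over which currently-grounded one goes next):
  1 to go: {8} 1
  2 to go: {6,8} 1  {7,8} 1
  3 to go: {6,7,8} 2
  4 to go: {5,6,7,8} 2
  5 to go: {4,5,6,7,8} 2
  6 to go: {3,4,5,6,7,8} 2
  7 to go: {2,3,4,5,6,7,8} 2
  if 0:c drops first: 2 orders
  if 1:b drops first: 2 orders
heap linearizations: 4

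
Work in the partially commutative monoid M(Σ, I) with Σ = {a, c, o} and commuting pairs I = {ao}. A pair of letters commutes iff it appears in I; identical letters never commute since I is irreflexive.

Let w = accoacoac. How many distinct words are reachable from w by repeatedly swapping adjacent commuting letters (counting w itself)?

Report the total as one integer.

piece 0:a — minimal
piece 1:c rests on {0:a}
piece 2:c rests on {1:c}
piece 3:o rests on {2:c}
piece 4:a rests on {2:c}
piece 5:c rests on {3:o, 4:a}
piece 6:o rests on {5:c}
piece 7:a rests on {5:c}
piece 8:c rests on {6:o, 7:a}
minimal pieces: {0:a}
ways to finish when only these pieces remain (= sum over removing one remaining piece with nothing left below it):
  1 left: {8}→1
  2 left: {6,8}→1  {7,8}→1
  3 left: {6,7,8}→2
  4 left: {5,6,7,8}→2
  5 left: {3,5,6,7,8}→2  {4,5,6,7,8}→2
  6 left: {3,4,5,6,7,8}→4
  7 left: {2,3,4,5,6,7,8}→4
  placing 0:a first → 4 extensions

4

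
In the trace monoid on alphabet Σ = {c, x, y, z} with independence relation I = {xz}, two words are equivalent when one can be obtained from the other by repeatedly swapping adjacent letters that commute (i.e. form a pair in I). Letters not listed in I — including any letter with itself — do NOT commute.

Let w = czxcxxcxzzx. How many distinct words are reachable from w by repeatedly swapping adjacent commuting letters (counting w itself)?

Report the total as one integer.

piece 0:c — minimal
piece 1:z rests on {0:c}
piece 2:x rests on {0:c}
piece 3:c rests on {1:z, 2:x}
piece 4:x rests on {3:c}
piece 5:x rests on {4:x}
piece 6:c rests on {5:x}
piece 7:x rests on {6:c}
piece 8:z rests on {6:c}
piece 9:z rests on {8:z}
piece 10:x rests on {7:x}
minimal pieces: {0:c}
ways to finish when only these pieces remain (= sum over removing one remaining piece with nothing left below it):
  1 left: {9}→1  {10}→1
  2 left: {7,10}→1  {8,9}→1  {9,10}→2
  3 left: {7,9,10}→3  {8,9,10}→3
  4 left: {7,8,9,10}→6
  5 left: {6,7,8,9,10}→6
  6 left: {5,6,7,8,9,10}→6
  7 left: {4,5,6,7,8,9,10}→6
  8 left: {3,4,5,6,7,8,9,10}→6
  9 left: {1,3,4,5,6,7,8,9,10}→6  {2,3,4,5,6,7,8,9,10}→6
  placing 0:c first → 12 extensions

12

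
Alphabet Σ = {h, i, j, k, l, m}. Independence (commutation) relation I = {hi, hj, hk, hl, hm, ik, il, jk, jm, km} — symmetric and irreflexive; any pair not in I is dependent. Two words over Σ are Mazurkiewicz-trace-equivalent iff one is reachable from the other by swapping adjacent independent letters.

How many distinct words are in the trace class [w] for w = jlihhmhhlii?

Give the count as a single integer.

1980

#0=j has no predecessor
#1=l depends on [0:j]
#2=i depends on [0:j]
#3=h has no predecessor
#4=h depends on [3:h]
#5=m depends on [1:l, 2:i]
#6=h depends on [4:h]
#7=h depends on [6:h]
#8=l depends on [5:m]
#9=i depends on [5:m]
#10=i depends on [9:i]
sources: [0:j, 3:h]
N(rest) = Σ N(rest − s) over sources s of rest; N(one piece) = 1:
  size 1 → [7]=1  [8]=1  [10]=1
  size 2 → [6,7]=1  [7,8]=2  [7,10]=2  [8,10]=2  [9,10]=1
  size 3 → [4,6,7]=1  [6,7,8]=3  [6,7,10]=3  [7,8,10]=6  [7,9,10]=3  [8,9,10]=3
  size 4 → [3,4,6,7]=1  [4,6,7,8]=4  [4,6,7,10]=4  [5,8,9,10]=3  [6,7,8,10]=12  [6,7,9,10]=6  [7,8,9,10]=12
  size 5 → [1,5,8,9,10]=3  [2,5,8,9,10]=3  [3,4,6,7,8]=5  [3,4,6,7,10]=5  [4,6,7,8,10]=20  [4,6,7,9,10]=10  [5,7,8,9,10]=15  [6,7,8,9,10]=30
  size 6 → [1,2,5,8,9,10]=6  [1,5,7,8,9,10]=18  [2,5,7,8,9,10]=18  [3,4,6,7,8,10]=30  [3,4,6,7,9,10]=15  [4,6,7,8,9,10]=60  [5,6,7,8,9,10]=45
  size 7 → [0,1,2,5,8,9,10]=6  [1,2,5,7,8,9,10]=42  [1,5,6,7,8,9,10]=63  [2,5,6,7,8,9,10]=63  [3,4,6,7,8,9,10]=105  [4,5,6,7,8,9,10]=105
  size 8 → [0,1,2,5,7,8,9,10]=48  [1,2,5,6,7,8,9,10]=168  [1,4,5,6,7,8,9,10]=168  [2,4,5,6,7,8,9,10]=168  [3,4,5,6,7,8,9,10]=210
  size 9 → [0,1,2,5,6,7,8,9,10]=216  [1,2,4,5,6,7,8,9,10]=504  [1,3,4,5,6,7,8,9,10]=378  [2,3,4,5,6,7,8,9,10]=378
  first=0(j) contributes 1260
  first=3(h) contributes 720
|[w]| = 1980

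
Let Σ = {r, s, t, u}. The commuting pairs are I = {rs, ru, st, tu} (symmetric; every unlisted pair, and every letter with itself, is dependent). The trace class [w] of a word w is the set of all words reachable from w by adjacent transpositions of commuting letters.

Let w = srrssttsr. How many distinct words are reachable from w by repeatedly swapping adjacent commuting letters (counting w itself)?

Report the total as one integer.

piece 0:s — minimal
piece 1:r — minimal
piece 2:r rests on {1:r}
piece 3:s rests on {0:s}
piece 4:s rests on {3:s}
piece 5:t rests on {2:r}
piece 6:t rests on {5:t}
piece 7:s rests on {4:s}
piece 8:r rests on {6:t}
minimal pieces: {0:s, 1:r}
ways to finish when only these pieces remain (= sum over removing one remaining piece with nothing left below it):
  1 left: {7}→1  {8}→1
  2 left: {4,7}→1  {6,8}→1  {7,8}→2
  3 left: {3,4,7}→1  {4,7,8}→3  {5,6,8}→1  {6,7,8}→3
  4 left: {0,3,4,7}→1  {2,5,6,8}→1  {3,4,7,8}→4  {4,6,7,8}→6  {5,6,7,8}→4
  5 left: {0,3,4,7,8}→5  {1,2,5,6,8}→1  {2,5,6,7,8}→5  {3,4,6,7,8}→10  {4,5,6,7,8}→10
  6 left: {0,3,4,6,7,8}→15  {1,2,5,6,7,8}→6  {2,4,5,6,7,8}→15  {3,4,5,6,7,8}→20
  7 left: {0,3,4,5,6,7,8}→35  {1,2,4,5,6,7,8}→21  {2,3,4,5,6,7,8}→35
  placing 0:s first → 56 extensions
  placing 1:r first → 70 extensions
total linear extensions = 126

126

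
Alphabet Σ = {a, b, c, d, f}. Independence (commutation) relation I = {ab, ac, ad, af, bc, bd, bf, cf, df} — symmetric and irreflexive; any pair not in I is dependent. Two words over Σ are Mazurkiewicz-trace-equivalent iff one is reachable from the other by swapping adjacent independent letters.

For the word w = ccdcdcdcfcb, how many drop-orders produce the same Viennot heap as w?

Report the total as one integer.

110

piece 0:c — minimal
piece 1:c rests on {0:c}
piece 2:d rests on {1:c}
piece 3:c rests on {2:d}
piece 4:d rests on {3:c}
piece 5:c rests on {4:d}
piece 6:d rests on {5:c}
piece 7:c rests on {6:d}
piece 8:f — minimal
piece 9:c rests on {7:c}
piece 10:b — minimal
minimal pieces: {0:c, 8:f, 10:b}
ways to finish when only these pieces remain (= sum over removing one remaining piece with nothing left below it):
  1 left: {8}→1  {9}→1  {10}→1
  2 left: {7,9}→1  {8,9}→2  {8,10}→2  {9,10}→2
  3 left: {6,7,9}→1  {7,8,9}→3  {7,9,10}→3  {8,9,10}→6
  4 left: {5,6,7,9}→1  {6,7,8,9}→4  {6,7,9,10}→4  {7,8,9,10}→12
  5 left: {4,5,6,7,9}→1  {5,6,7,8,9}→5  {5,6,7,9,10}→5  {6,7,8,9,10}→20
  6 left: {3,4,5,6,7,9}→1  {4,5,6,7,8,9}→6  {4,5,6,7,9,10}→6  {5,6,7,8,9,10}→30
  7 left: {2,3,4,5,6,7,9}→1  {3,4,5,6,7,8,9}→7  {3,4,5,6,7,9,10}→7  {4,5,6,7,8,9,10}→42
  8 left: {1,2,3,4,5,6,7,9}→1  {2,3,4,5,6,7,8,9}→8  {2,3,4,5,6,7,9,10}→8  {3,4,5,6,7,8,9,10}→56
  9 left: {0,1,2,3,4,5,6,7,9}→1  {1,2,3,4,5,6,7,8,9}→9  {1,2,3,4,5,6,7,9,10}→9  {2,3,4,5,6,7,8,9,10}→72
  placing 0:c first → 90 extensions
  placing 8:f first → 10 extensions
  placing 10:b first → 10 extensions
total linear extensions = 110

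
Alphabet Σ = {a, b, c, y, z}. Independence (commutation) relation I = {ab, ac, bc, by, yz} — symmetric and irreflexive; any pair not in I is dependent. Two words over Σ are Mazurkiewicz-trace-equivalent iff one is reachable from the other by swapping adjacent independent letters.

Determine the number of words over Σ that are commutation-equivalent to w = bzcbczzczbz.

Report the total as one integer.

3

0(b) covers ∅
1(z) covers 0:b
2(c) covers 1:z
3(b) covers 1:z
4(c) covers 2:c
5(z) covers 3:b, 4:c
6(z) covers 5:z
7(c) covers 6:z
8(z) covers 7:c
9(b) covers 8:z
10(z) covers 9:b
floor of heap: 0:b
completions by unplaced set U, small U first (add the entries for U minus each lowest piece of U):
  |U|=1: {10}:1
  |U|=2: {9,10}:1
  |U|=3: {8,9,10}:1
  |U|=4: {7,8,9,10}:1
  |U|=5: {6,7,8,9,10}:1
  |U|=6: {5,6,7,8,9,10}:1
  |U|=7: {3,5,6,7,8,9,10}:1  {4,5,6,7,8,9,10}:1
  |U|=8: {2,4,5,6,7,8,9,10}:1  {3,4,5,6,7,8,9,10}:2
  |U|=9: {2,3,4,5,6,7,8,9,10}:3
  start at 0(b): 3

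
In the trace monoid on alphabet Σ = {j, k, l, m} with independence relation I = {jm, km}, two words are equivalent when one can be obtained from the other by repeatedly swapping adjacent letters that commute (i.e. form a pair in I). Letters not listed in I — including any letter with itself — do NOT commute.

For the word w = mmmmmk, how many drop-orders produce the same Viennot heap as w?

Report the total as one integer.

0(m) covers ∅
1(m) covers 0:m
2(m) covers 1:m
3(m) covers 2:m
4(m) covers 3:m
5(k) covers ∅
floor of heap: 0:m, 5:k
completions by unplaced set U, small U first (add the entries for U minus each lowest piece of U):
  |U|=1: {4}:1  {5}:1
  |U|=2: {3,4}:1  {4,5}:2
  |U|=3: {2,3,4}:1  {3,4,5}:3
  |U|=4: {1,2,3,4}:1  {2,3,4,5}:4
  start at 0(m): 5
  start at 5(k): 1
sum over floor = 6

6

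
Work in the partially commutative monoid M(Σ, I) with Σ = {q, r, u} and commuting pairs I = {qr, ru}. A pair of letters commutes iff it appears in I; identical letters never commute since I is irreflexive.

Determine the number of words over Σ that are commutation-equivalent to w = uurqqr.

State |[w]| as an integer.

15

#0=u has no predecessor
#1=u depends on [0:u]
#2=r has no predecessor
#3=q depends on [1:u]
#4=q depends on [3:q]
#5=r depends on [2:r]
sources: [0:u, 2:r]
N(rest) = Σ N(rest − s) over sources s of rest; N(one piece) = 1:
  size 1 → [4]=1  [5]=1
  size 2 → [2,5]=1  [3,4]=1  [4,5]=2
  size 3 → [1,3,4]=1  [2,4,5]=3  [3,4,5]=3
  size 4 → [0,1,3,4]=1  [1,3,4,5]=4  [2,3,4,5]=6
  first=0(u) contributes 10
  first=2(r) contributes 5
|[w]| = 15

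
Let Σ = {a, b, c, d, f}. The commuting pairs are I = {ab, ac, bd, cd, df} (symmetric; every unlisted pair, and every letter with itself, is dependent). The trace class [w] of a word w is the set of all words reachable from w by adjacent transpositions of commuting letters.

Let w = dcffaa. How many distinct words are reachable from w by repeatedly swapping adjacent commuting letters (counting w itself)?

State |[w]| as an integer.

piece 0:d — minimal
piece 1:c — minimal
piece 2:f rests on {1:c}
piece 3:f rests on {2:f}
piece 4:a rests on {0:d, 3:f}
piece 5:a rests on {4:a}
minimal pieces: {0:d, 1:c}
ways to finish when only these pieces remain (= sum over removing one remaining piece with nothing left below it):
  1 left: {5}→1
  2 left: {4,5}→1
  3 left: {0,4,5}→1  {3,4,5}→1
  4 left: {0,3,4,5}→2  {2,3,4,5}→1
  placing 0:d first → 1 extensions
  placing 1:c first → 3 extensions
total linear extensions = 4

4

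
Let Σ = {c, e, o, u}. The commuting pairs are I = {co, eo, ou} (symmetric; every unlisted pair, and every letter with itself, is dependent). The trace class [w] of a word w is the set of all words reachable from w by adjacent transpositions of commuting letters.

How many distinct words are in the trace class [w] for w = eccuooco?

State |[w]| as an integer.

56

piece 0:e — minimal
piece 1:c rests on {0:e}
piece 2:c rests on {1:c}
piece 3:u rests on {2:c}
piece 4:o — minimal
piece 5:o rests on {4:o}
piece 6:c rests on {3:u}
piece 7:o rests on {5:o}
minimal pieces: {0:e, 4:o}
ways to finish when only these pieces remain (= sum over removing one remaining piece with nothing left below it):
  1 left: {6}→1  {7}→1
  2 left: {3,6}→1  {5,7}→1  {6,7}→2
  3 left: {2,3,6}→1  {3,6,7}→3  {4,5,7}→1  {5,6,7}→3
  4 left: {1,2,3,6}→1  {2,3,6,7}→4  {3,5,6,7}→6  {4,5,6,7}→4
  5 left: {0,1,2,3,6}→1  {1,2,3,6,7}→5  {2,3,5,6,7}→10  {3,4,5,6,7}→10
  6 left: {0,1,2,3,6,7}→6  {1,2,3,5,6,7}→15  {2,3,4,5,6,7}→20
  placing 0:e first → 35 extensions
  placing 4:o first → 21 extensions
total linear extensions = 56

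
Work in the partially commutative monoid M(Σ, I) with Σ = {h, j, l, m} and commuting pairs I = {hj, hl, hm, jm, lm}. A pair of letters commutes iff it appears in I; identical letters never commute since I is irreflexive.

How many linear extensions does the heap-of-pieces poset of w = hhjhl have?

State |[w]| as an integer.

piece 0:h — minimal
piece 1:h rests on {0:h}
piece 2:j — minimal
piece 3:h rests on {1:h}
piece 4:l rests on {2:j}
minimal pieces: {0:h, 2:j}
ways to finish when only these pieces remain (= sum over removing one remaining piece with nothing left below it):
  1 left: {3}→1  {4}→1
  2 left: {1,3}→1  {2,4}→1  {3,4}→2
  3 left: {0,1,3}→1  {1,3,4}→3  {2,3,4}→3
  placing 0:h first → 6 extensions
  placing 2:j first → 4 extensions
total linear extensions = 10

10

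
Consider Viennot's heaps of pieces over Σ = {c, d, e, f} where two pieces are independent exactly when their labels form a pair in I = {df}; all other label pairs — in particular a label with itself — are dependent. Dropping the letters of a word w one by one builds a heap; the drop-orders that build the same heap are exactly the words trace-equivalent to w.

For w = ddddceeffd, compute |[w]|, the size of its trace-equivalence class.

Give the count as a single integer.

3

drop 0:d onto floor
drop 1:d onto {0:d}
drop 2:d onto {1:d}
drop 3:d onto {2:d}
drop 4:c onto {3:d}
drop 5:e onto {4:c}
drop 6:e onto {5:e}
drop 7:f onto {6:e}
drop 8:f onto {7:f}
drop 9:d onto {6:e}
ground layer = {0:d}
drop-orders for the pieces not yet dropped (sum over which currently-grounded one goes next):
  1 to go: {8} 1  {9} 1
  2 to go: {7,8} 1  {8,9} 2
  3 to go: {7,8,9} 3
  4 to go: {6,7,8,9} 3
  5 to go: {5,6,7,8,9} 3
  6 to go: {4,5,6,7,8,9} 3
  7 to go: {3,4,5,6,7,8,9} 3
  8 to go: {2,3,4,5,6,7,8,9} 3
  if 0:d drops first: 3 orders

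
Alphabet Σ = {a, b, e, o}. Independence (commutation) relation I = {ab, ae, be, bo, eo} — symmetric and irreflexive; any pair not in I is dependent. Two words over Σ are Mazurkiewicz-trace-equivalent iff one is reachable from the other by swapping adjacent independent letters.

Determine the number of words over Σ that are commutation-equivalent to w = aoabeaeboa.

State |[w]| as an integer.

1260

piece 0:a — minimal
piece 1:o rests on {0:a}
piece 2:a rests on {1:o}
piece 3:b — minimal
piece 4:e — minimal
piece 5:a rests on {2:a}
piece 6:e rests on {4:e}
piece 7:b rests on {3:b}
piece 8:o rests on {5:a}
piece 9:a rests on {8:o}
minimal pieces: {0:a, 3:b, 4:e}
ways to finish when only these pieces remain (= sum over removing one remaining piece with nothing left below it):
  1 left: {6}→1  {7}→1  {9}→1
  2 left: {3,7}→1  {4,6}→1  {6,7}→2  {6,9}→2  {7,9}→2  {8,9}→1
  3 left: {3,6,7}→3  {3,7,9}→3  {4,6,7}→3  {4,6,9}→3  {5,8,9}→1  {6,7,9}→6  {6,8,9}→3  {7,8,9}→3
  4 left: {2,5,8,9}→1  {3,4,6,7}→6  {3,6,7,9}→12  {3,7,8,9}→6  {4,6,7,9}→12  {4,6,8,9}→6  {5,6,8,9}→4  {5,7,8,9}→4  {6,7,8,9}→12
  5 left: {1,2,5,8,9}→1  {2,5,6,8,9}→5  {2,5,7,8,9}→5  {3,4,6,7,9}→30  {3,5,7,8,9}→10  {3,6,7,8,9}→30  {4,5,6,8,9}→10  {4,6,7,8,9}→30  {5,6,7,8,9}→20
  6 left: {0,1,2,5,8,9}→1  {1,2,5,6,8,9}→6  {1,2,5,7,8,9}→6  {2,3,5,7,8,9}→15  {2,4,5,6,8,9}→15  {2,5,6,7,8,9}→30  {3,4,6,7,8,9}→90  {3,5,6,7,8,9}→60  {4,5,6,7,8,9}→60
  7 left: {0,1,2,5,6,8,9}→7  {0,1,2,5,7,8,9}→7  {1,2,3,5,7,8,9}→21  {1,2,4,5,6,8,9}→21  {1,2,5,6,7,8,9}→42  {2,3,5,6,7,8,9}→105  {2,4,5,6,7,8,9}→105  {3,4,5,6,7,8,9}→210
  8 left: {0,1,2,3,5,7,8,9}→28  {0,1,2,4,5,6,8,9}→28  {0,1,2,5,6,7,8,9}→56  {1,2,3,5,6,7,8,9}→168  {1,2,4,5,6,7,8,9}→168  {2,3,4,5,6,7,8,9}→420
  placing 0:a first → 756 extensions
  placing 3:b first → 252 extensions
  placing 4:e first → 252 extensions
total linear extensions = 1260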